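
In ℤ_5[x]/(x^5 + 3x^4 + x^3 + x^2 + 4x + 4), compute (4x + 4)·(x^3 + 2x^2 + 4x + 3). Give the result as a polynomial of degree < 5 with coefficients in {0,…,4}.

4x^4 + 2x^3 + 4x^2 + 3x + 2

Multiply in ℤ_5[x]: (4x + 4)·(x^3 + 2x^2 + 4x + 3) = 4x^4 + 2x^3 + 4x^2 + 3x + 2.
Reduced: 4x^4 + 2x^3 + 4x^2 + 3x + 2.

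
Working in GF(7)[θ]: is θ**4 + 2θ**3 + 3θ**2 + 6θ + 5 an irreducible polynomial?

Yes

Write P(θ) = θ**4 + 2θ**3 + 3θ**2 + 6θ + 5.
Check for roots in GF(7): P(0) = 5; P(1) = 3; P(2) = 5; P(3) = 3; P(4) = 6; P(5) = 5; P(6) = 1.
No roots, so no linear factors.
Degree-2 irreducible divisors: test the 21 monic irreducibles of degree 2 over GF(7).
None of them divide P (all give nonzero remainder).
No irreducible factor of degree ≤ 2 exists, so P is irreducible over GF(7).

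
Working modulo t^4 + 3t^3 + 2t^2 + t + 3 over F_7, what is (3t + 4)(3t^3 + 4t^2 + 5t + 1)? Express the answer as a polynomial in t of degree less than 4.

4t^3 + 6t^2 + 5

Multiply in F_7[t]: (3t + 4)·(3t^3 + 4t^2 + 5t + 1) = 2t^4 + 3t^3 + 3t^2 + 2t + 4.
Reduce using t^4 ≡ 4t^3 + 5t^2 + 6t + 4 (mod t^4 + 3t^3 + 2t^2 + t + 3).
Reduced: 4t^3 + 6t^2 + 5.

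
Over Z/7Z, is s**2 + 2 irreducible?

Yes

Write h(s) = s**2 + 2.
Check for roots in Z/7Z: h(0) = 2; h(1) = 3; h(2) = 6; h(3) = 4; h(4) = 4; h(5) = 6; h(6) = 3.
No roots. A degree-2 polynomial over a field with no linear factor is irreducible.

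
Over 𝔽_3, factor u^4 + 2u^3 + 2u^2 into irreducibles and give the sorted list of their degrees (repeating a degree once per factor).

1, 1, 2

Write h(u) = u^4 + 2u^3 + 2u^2.
Roots in 𝔽_3: h(0) = 0 → root; h(1) = 2; h(2) = 1.
Linear factors from roots: (u).
Complete factorization: h(u) = (u)^2·(u^2 + 2u + 2).
Factor degrees with multiplicity: 1 + 1 + 2 = 4.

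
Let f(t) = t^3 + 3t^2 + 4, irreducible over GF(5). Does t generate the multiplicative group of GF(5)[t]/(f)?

|GF(5^3)^×| = 5^3 − 1 = 124. Prime factorization: 124 = 2^2·31.
f is primitive ⇔ t has order 124 in GF(5)[t]/(f), i.e. t^(124/q) ≠ 1 for each prime q | 124.
t^(62) mod f = 1
t^(4) mod f = 4t^2 + t + 2.
Since t^(62) = 1, the order of t divides 62 < 124; not primitive.

No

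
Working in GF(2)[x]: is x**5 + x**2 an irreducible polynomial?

Write f(x) = x**5 + x**2.
Check for roots in GF(2): f(0) = 0 → root; f(1) = 0 → root.
f(0) = 0, so (x) divides f(x); f is reducible.

No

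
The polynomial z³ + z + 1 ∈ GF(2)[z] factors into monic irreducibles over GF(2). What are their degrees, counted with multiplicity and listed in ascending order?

Write f(z) = z³ + z + 1.
Roots in GF(2): f(0) = 1; f(1) = 1.
Complete factorization: f(z) = (z³ + z + 1).
Factor degrees with multiplicity: 3 = 3.

3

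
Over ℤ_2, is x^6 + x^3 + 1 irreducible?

Yes

Write f(x) = x^6 + x^3 + 1.
Check for roots in ℤ_2: f(0) = 1; f(1) = 1.
No roots, so no linear factors.
Monic irreducibles of degree 2 over GF(2): x^2 + x + 1.
None of them divide f (all give nonzero remainder).
Monic irreducibles of degree 3 over GF(2): x^3 + x + 1, x^3 + x^2 + 1.
None of them divide f (all give nonzero remainder).
No irreducible factor of degree ≤ 3 exists, so f is irreducible over GF(2).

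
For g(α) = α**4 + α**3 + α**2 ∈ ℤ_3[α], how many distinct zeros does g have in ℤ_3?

Evaluate at each of the 3 elements of ℤ_3:
g(0) = 0 → root; g(1) = 0 → root; g(2) = 1.
Roots: {0, 1}.

2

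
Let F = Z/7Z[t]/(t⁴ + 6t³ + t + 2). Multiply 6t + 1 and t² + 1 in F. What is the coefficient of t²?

1

Multiply in Z/7Z[t]: (6t + 1)·(t² + 1) = 6t³ + t² + 6t + 1.
Reduced: 6t³ + t² + 6t + 1.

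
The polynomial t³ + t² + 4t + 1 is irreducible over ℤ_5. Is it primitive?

Write f(t) = t³ + t² + 4t + 1.
|GF(5^3)^×| = 5^3 − 1 = 124. Prime factorization: 124 = 2^2·31.
f is primitive ⇔ t has order 124 in GF(5)[t]/(f), i.e. t^(124/q) ≠ 1 for each prime q | 124.
t^(62) mod f = 1
t^(4) mod f = 2t² + 3t + 1.
Since t^(62) = 1, the order of t divides 62 < 124; not primitive.

No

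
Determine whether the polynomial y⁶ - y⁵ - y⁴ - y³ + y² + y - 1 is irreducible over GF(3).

Yes

Write f(y) = y⁶ - y⁵ - y⁴ - y³ + y² + y - 1.
Check for roots in GF(3): f(0) = 2; f(1) = 2; f(2) = 1.
No roots, so no linear factors.
Monic irreducibles of degree 2 over GF(3): y² + 1, y² + y - 1, y² - y - 1.
None of them divide f (all give nonzero remainder).
Degree-3 irreducible divisors: test the 8 monic irreducibles of degree 3 over GF(3).
None of them divide f (all give nonzero remainder).
No irreducible factor of degree ≤ 3 exists, so f is irreducible over GF(3).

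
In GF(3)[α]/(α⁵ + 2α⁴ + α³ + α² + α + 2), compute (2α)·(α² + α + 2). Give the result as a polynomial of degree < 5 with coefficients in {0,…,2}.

Multiply in GF(3)[α]: (2α)·(α² + α + 2) = 2α³ + 2α² + α.
Reduced: 2α³ + 2α² + α.

2α^3 + 2α^2 + α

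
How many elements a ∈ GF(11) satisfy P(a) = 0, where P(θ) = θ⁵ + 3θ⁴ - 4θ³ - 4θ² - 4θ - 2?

2

Evaluate at each of the 11 elements of GF(11):
P(0) = 9; P(1) = 1; P(2) = 0 → root; P(3) = 9; P(4) = 2; P(5) = 0 → root; P(6) = 4; P(7) = 5; P(8) = 5; P(9) = 5; P(10) = 4.
Roots: {2, 5}.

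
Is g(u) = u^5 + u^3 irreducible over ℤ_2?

Check for roots in ℤ_2: g(0) = 0 → root; g(1) = 0 → root.
g(0) = 0, so (u) divides g(u); g is reducible.

No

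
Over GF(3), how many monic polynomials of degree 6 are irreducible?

116

x^(3^6) − x is the product of all monic irreducibles of degree dividing 6; Möbius inversion gives N = (1/6) Σ μ(6/d)·3^d.
Divisors of 6: 1, 2, 3, 6; μ(6/d) for each: 1, -1, -1, 1.
Σ = 3^1 − 3^2 − 3^3 + 3^6 = 696.
N = 696/6 = 116.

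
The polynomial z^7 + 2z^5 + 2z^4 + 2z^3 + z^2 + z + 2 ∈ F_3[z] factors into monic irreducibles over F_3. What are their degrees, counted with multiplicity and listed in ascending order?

Write h(z) = z^7 + 2z^5 + 2z^4 + 2z^3 + z^2 + z + 2.
Roots in F_3: h(0) = 2; h(1) = 2; h(2) = 2.
Complete factorization: h(z) = (z^2 + 1)·(z^2 + z + 2)·(z^3 + 2z^2 + 1).
Factor degrees with multiplicity: 2 + 2 + 3 = 7.

2, 2, 3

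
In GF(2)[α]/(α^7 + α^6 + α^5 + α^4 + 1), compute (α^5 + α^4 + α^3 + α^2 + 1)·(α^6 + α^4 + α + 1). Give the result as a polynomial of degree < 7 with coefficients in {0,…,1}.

α + 1

Multiply in GF(2)[α]: (α^5 + α^4 + α^3 + α^2 + 1)·(α^6 + α^4 + α + 1) = α^11 + α^10 + α^7 + α^6 + α^4 + α^2 + α + 1.
Reduce using α^7 ≡ α^6 + α^5 + α^4 + 1 (mod α^7 + α^6 + α^5 + α^4 + 1).
Reduced: α + 1.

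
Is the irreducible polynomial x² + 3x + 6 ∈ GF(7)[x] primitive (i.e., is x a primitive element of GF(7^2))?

Write f(x) = x² + 3x + 6.
|GF(7^2)^×| = 7^2 − 1 = 48. Prime factorization: 48 = 2^4·3.
f is primitive ⇔ x has order 48 in GF(7)[x]/(f), i.e. x^(48/q) ≠ 1 for each prime q | 48.
x^(24) mod f = 6.
x^(16) mod f = 1
Since x^(16) = 1, the order of x divides 16 < 48; not primitive.

No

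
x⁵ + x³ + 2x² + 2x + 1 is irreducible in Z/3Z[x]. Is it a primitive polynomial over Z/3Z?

Yes

Write f(x) = x⁵ + x³ + 2x² + 2x + 1.
|GF(3^5)^×| = 3^5 − 1 = 242. Prime factorization: 242 = 2·11^2.
f is primitive ⇔ x has order 242 in GF(3)[x]/(f), i.e. x^(242/q) ≠ 1 for each prime q | 242.
x^(121) mod f = 2.
x^(22) mod f = x + 1.
None equal 1, so x has full order 242; f is primitive.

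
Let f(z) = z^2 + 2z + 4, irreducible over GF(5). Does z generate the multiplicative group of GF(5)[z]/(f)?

No

|GF(5^2)^×| = 5^2 − 1 = 24. Prime factorization: 24 = 2^3·3.
f is primitive ⇔ z has order 24 in GF(5)[z]/(f), i.e. z^(24/q) ≠ 1 for each prime q | 24.
z^(12) mod f = 1
z^(8) mod f = 2z + 4.
Since z^(12) = 1, the order of z divides 12 < 24; not primitive.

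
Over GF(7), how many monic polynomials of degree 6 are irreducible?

19544

The number of monic irreducibles of degree 6 over GF(7) is (1/6)·Σ_{d∣6} μ(6/d) 7^d.
Divisors of 6: 1, 2, 3, 6; μ(6/d) for each: 1, -1, -1, 1.
Σ = 7^1 − 7^2 − 7^3 + 7^6 = 117264.
N = 117264/6 = 19544.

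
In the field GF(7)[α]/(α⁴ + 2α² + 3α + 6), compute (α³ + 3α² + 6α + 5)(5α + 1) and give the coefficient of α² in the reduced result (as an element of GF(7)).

Multiply in GF(7)[α]: (α³ + 3α² + 6α + 5)·(5α + 1) = 5α⁴ + 2α³ + 5α² + 3α + 5.
Reduce using α⁴ ≡ 5α² + 4α + 1 (mod α⁴ + 2α² + 3α + 6).
Reduced: 2α³ + 2α² + 2α + 3.

2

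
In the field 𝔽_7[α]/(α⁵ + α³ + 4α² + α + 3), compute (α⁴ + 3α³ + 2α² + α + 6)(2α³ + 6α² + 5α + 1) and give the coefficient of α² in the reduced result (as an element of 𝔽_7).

2

Multiply in 𝔽_7[α]: (α⁴ + 3α³ + 2α² + α + 6)·(2α³ + 6α² + 5α + 1) = 2α⁷ + 5α⁶ + 6α⁵ + 2α⁴ + 3α³ + α² + 3α + 6.
Reduce using α⁵ ≡ 6α³ + 3α² + 6α + 4 (mod α⁵ + α³ + 4α² + α + 3).
Reduced: 3α⁴ + 5α³ + 2α² + 5α + 1.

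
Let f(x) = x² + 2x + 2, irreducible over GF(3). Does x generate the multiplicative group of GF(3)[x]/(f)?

Yes

|GF(3^2)^×| = 3^2 − 1 = 8. Prime factorization: 8 = 2^3.
f is primitive ⇔ x has order 8 in GF(3)[x]/(f), i.e. x^(8/q) ≠ 1 for each prime q | 8.
x^(4) mod f = 2.
None equal 1, so x has full order 8; f is primitive.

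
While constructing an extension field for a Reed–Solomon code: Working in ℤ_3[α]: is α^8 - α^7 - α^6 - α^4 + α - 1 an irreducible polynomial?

Yes

Write f(α) = α^8 - α^7 - α^6 - α^4 + α - 1.
Check for roots in ℤ_3: f(0) = 2; f(1) = 1; f(2) = 1.
No roots, so no linear factors.
Monic irreducibles of degree 2 over GF(3): α^2 + 1, α^2 + α - 1, α^2 - α - 1.
None of them divide f (all give nonzero remainder).
Degree-3 irreducible divisors: test the 8 monic irreducibles of degree 3 over GF(3).
None of them divide f (all give nonzero remainder).
Degree-4 irreducible divisors: test the 18 monic irreducibles of degree 4 over GF(3).
None of them divide f (all give nonzero remainder).
No irreducible factor of degree ≤ 4 exists, so f is irreducible over GF(3).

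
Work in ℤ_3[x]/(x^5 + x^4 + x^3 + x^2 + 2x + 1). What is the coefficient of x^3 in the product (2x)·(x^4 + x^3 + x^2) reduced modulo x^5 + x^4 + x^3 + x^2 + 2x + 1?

0

Multiply in ℤ_3[x]: (2x)·(x^4 + x^3 + x^2) = 2x^5 + 2x^4 + 2x^3.
Reduce using x^5 ≡ 2x^4 + 2x^3 + 2x^2 + x + 2 (mod x^5 + x^4 + x^3 + x^2 + 2x + 1).
Reduced: x^2 + 2x + 1.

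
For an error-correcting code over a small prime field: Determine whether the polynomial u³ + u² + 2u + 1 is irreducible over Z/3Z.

Yes

Write f(u) = u³ + u² + 2u + 1.
Check for roots in Z/3Z: f(0) = 1; f(1) = 2; f(2) = 2.
No roots. A degree-3 polynomial over a field with no linear factor is irreducible.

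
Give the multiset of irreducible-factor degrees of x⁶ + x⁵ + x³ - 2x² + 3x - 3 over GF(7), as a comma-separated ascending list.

1, 1, 2, 2

Write h(x) = x⁶ + x⁵ + x³ - 2x² + 3x - 3.
Linear factors from roots: (x - 3), (x + 2).
Complete factorization: h(x) = (x + 2)·(x - 3)·(x² - 3x - 1)·(x² - 2x + 3).
Factor degrees with multiplicity: 1 + 1 + 2 + 2 = 6.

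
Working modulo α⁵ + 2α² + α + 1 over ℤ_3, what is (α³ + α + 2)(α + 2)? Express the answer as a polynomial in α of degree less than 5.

α^4 + 2α^3 + α^2 + α + 1

Multiply in ℤ_3[α]: (α³ + α + 2)·(α + 2) = α⁴ + 2α³ + α² + α + 1.
Reduced: α⁴ + 2α³ + α² + α + 1.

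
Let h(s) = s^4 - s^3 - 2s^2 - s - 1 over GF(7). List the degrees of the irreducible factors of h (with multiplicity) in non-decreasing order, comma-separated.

Linear factors from roots: (s + 1).
Complete factorization: h(s) = (s + 1)·(s^3 - 2s^2 - 1).
Factor degrees with multiplicity: 1 + 3 = 4.

1, 3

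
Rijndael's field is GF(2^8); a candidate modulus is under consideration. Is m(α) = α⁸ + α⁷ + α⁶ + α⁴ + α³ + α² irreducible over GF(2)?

No

Check for roots in GF(2): m(0) = 0 → root; m(1) = 0 → root.
m(0) = 0, so (α) divides m(α); m is reducible.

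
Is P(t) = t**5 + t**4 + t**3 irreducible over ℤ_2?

Check for roots in ℤ_2: P(0) = 0 → root; P(1) = 1.
P(0) = 0, so (t) divides P(t); P is reducible.

No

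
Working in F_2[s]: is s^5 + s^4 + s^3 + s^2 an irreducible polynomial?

Write P(s) = s^5 + s^4 + s^3 + s^2.
Check for roots in F_2: P(0) = 0 → root; P(1) = 0 → root.
P(0) = 0, so (s) divides P(s); P is reducible.

No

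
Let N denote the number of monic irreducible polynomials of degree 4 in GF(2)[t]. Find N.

By the necklace-counting formula, N_2(4) = (1/4) Σ_{d|4} μ(4/d)·2^d.
Divisors of 4: 1, 2, 4; μ(4/d) for each: 0, -1, 1.
Σ = − 2^2 + 2^4 = 12.
N = 12/4 = 3.

3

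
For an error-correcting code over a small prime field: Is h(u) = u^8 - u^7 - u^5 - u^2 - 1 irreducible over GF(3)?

Check for roots in GF(3): h(0) = 2; h(1) = 0 → root; h(2) = 1.
h(1) = 0, so (u − 1) divides h(u); h is reducible.

No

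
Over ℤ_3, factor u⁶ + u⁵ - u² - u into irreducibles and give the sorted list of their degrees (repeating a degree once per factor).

1, 1, 1, 1, 2

Write g(u) = u⁶ + u⁵ - u² - u.
Roots in ℤ_3: g(0) = 0 → root; g(1) = 0 → root; g(2) = 0 → root.
Linear factors from roots: (u), (u - 1), (u + 1).
Complete factorization: g(u) = (u)·(u - 1)·(u + 1)^2·(u² + 1).
Factor degrees with multiplicity: 1 + 1 + 1 + 1 + 2 = 6.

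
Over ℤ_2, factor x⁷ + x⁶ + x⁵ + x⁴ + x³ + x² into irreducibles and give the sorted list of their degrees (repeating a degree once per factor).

1, 1, 1, 2, 2

Write g(x) = x⁷ + x⁶ + x⁵ + x⁴ + x³ + x².
Roots in ℤ_2: g(0) = 0 → root; g(1) = 0 → root.
Linear factors from roots: (x), (x + 1).
Complete factorization: g(x) = (x + 1)·(x)^2·(x² + x + 1)^2.
Factor degrees with multiplicity: 1 + 1 + 1 + 2 + 2 = 7.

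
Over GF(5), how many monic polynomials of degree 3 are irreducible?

Gauss's count: N_{5}(3) = (1/3) Σ_{d|3} μ(3/d)·5^d.
Divisors of 3: 1, 3; μ(3/d) for each: -1, 1.
Σ = − 5^1 + 5^3 = 120.
N = 120/3 = 40.

40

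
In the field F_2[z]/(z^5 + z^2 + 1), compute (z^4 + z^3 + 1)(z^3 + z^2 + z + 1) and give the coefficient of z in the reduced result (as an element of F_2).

1

Multiply in F_2[z]: (z^4 + z^3 + 1)·(z^3 + z^2 + z + 1) = z^7 + z^2 + z + 1.
Reduce using z^5 ≡ z^2 + 1 (mod z^5 + z^2 + 1).
Reduced: z^4 + z + 1.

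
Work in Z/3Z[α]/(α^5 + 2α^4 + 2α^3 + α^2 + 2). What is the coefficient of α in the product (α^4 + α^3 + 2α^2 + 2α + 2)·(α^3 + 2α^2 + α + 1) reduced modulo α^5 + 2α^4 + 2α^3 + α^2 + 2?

Multiply in Z/3Z[α]: (α^4 + α^3 + 2α^2 + 2α + 2)·(α^3 + 2α^2 + α + 1) = α^7 + 2α^5 + 2α^4 + 2α^2 + α + 2.
Reduce using α^5 ≡ α^4 + α^3 + 2α^2 + 1 (mod α^5 + 2α^4 + 2α^3 + α^2 + 2).
Reduced: 2α^2 + 2α.

2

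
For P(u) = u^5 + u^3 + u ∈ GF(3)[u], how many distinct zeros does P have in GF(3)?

Evaluate at each of the 3 elements of GF(3):
P(0) = 0 → root; P(1) = 0 → root; P(2) = 0 → root.
Roots: {0, 1, 2}.

3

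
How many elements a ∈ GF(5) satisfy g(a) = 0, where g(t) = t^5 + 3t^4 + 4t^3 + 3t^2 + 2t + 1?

1

Evaluate at each of the 5 elements of GF(5):
g(0) = 1; g(1) = 4; g(2) = 4; g(3) = 3; g(4) = 0 → root.
Roots: {4}.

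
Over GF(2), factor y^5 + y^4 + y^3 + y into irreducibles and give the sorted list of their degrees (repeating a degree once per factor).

Write h(y) = y^5 + y^4 + y^3 + y.
Roots in GF(2): h(0) = 0 → root; h(1) = 0 → root.
Linear factors from roots: (y), (y + 1).
Complete factorization: h(y) = (y)·(y + 1)·(y^3 + y + 1).
Factor degrees with multiplicity: 1 + 1 + 3 = 5.

1, 1, 3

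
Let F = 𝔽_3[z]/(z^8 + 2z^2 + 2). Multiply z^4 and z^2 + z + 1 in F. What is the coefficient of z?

Multiply in 𝔽_3[z]: (z^4)·(z^2 + z + 1) = z^6 + z^5 + z^4.
Reduced: z^6 + z^5 + z^4.

0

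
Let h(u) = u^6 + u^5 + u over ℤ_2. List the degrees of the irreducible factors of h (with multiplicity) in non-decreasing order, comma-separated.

1, 2, 3

Roots in ℤ_2: h(0) = 0 → root; h(1) = 1.
Linear factors from roots: (u).
Complete factorization: h(u) = (u)·(u^2 + u + 1)·(u^3 + u + 1).
Factor degrees with multiplicity: 1 + 2 + 3 = 6.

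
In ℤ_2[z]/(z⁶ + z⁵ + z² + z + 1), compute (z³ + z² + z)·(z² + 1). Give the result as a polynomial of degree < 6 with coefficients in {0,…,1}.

Multiply in ℤ_2[z]: (z³ + z² + z)·(z² + 1) = z⁵ + z⁴ + z² + z.
Reduced: z⁵ + z⁴ + z² + z.

z^5 + z^4 + z^2 + z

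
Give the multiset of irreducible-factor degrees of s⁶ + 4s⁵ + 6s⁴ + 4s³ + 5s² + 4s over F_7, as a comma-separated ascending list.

Write g(s) = s⁶ + 4s⁵ + 6s⁴ + 4s³ + 5s² + 4s.
Linear factors from roots: (s), (s + 4), (s + 3), (s + 1).
Complete factorization: g(s) = (s)·(s + 1)·(s + 3)·(s + 4)·(s² + 3s + 5).
Factor degrees with multiplicity: 1 + 1 + 1 + 1 + 2 = 6.

1, 1, 1, 1, 2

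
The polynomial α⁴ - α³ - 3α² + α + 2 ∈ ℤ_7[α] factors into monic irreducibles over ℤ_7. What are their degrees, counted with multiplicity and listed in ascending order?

Write h(α) = α⁴ - α³ - 3α² + α + 2.
Linear factors from roots: (α - 1), (α - 2), (α + 1).
Complete factorization: h(α) = (α - 2)·(α - 1)·(α + 1)^2.
Factor degrees with multiplicity: 1 + 1 + 1 + 1 = 4.

1, 1, 1, 1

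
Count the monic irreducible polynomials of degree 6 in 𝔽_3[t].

Gauss's count: N_{3}(6) = (1/6) Σ_{d|6} μ(6/d)·3^d.
Divisors of 6: 1, 2, 3, 6; μ(6/d) for each: 1, -1, -1, 1.
Σ = 3^1 − 3^2 − 3^3 + 3^6 = 696.
N = 696/6 = 116.

116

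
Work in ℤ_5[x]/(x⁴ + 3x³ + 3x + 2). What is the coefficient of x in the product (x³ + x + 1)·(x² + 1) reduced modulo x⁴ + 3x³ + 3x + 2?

3

Multiply in ℤ_5[x]: (x³ + x + 1)·(x² + 1) = x⁵ + 2x³ + x² + x + 1.
Reduce using x⁴ ≡ 2x³ + 2x + 3 (mod x⁴ + 3x³ + 3x + 2).
Reduced: x³ + 3x² + 3x + 2.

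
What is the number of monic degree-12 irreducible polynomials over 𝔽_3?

44220

The number of monic irreducibles of degree 12 over GF(3) is (1/12)·Σ_{d∣12} μ(12/d) 3^d.
Divisors of 12: 1, 2, 3, 4, 6, 12; μ(12/d) for each: 0, 1, 0, -1, -1, 1.
Σ = 3^2 − 3^4 − 3^6 + 3^12 = 530640.
N = 530640/12 = 44220.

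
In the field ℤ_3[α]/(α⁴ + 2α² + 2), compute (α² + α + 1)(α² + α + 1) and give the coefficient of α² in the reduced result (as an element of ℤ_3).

1

Multiply in ℤ_3[α]: (α² + α + 1)·(α² + α + 1) = α⁴ + 2α³ + 2α + 1.
Reduce using α⁴ ≡ α² + 1 (mod α⁴ + 2α² + 2).
Reduced: 2α³ + α² + 2α + 2.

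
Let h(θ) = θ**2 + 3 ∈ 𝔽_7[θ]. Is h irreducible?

Check for roots in 𝔽_7: h(0) = 3; h(1) = 4; h(2) = 0 → root; h(3) = 5; h(4) = 5; h(5) = 0 → root; h(6) = 4.
h(2) = 0, so (θ − 2) divides h(θ); h is reducible.

No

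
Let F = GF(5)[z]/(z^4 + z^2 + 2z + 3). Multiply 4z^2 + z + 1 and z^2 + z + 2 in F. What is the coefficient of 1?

0

Multiply in GF(5)[z]: (4z^2 + z + 1)·(z^2 + z + 2) = 4z^4 + 3z + 2.
Reduce using z^4 ≡ 4z^2 + 3z + 2 (mod z^4 + z^2 + 2z + 3).
Reduced: z^2.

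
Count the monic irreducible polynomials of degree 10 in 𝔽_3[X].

x^(3^10) − x is the product of all monic irreducibles of degree dividing 10; Möbius inversion gives N = (1/10) Σ μ(10/d)·3^d.
Divisors of 10: 1, 2, 5, 10; μ(10/d) for each: 1, -1, -1, 1.
Σ = 3^1 − 3^2 − 3^5 + 3^10 = 58800.
N = 58800/10 = 5880.

5880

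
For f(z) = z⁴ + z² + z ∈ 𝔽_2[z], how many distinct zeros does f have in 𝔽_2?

Evaluate at each of the 2 elements of 𝔽_2:
f(0) = 0 → root; f(1) = 1.
Roots: {0}.

1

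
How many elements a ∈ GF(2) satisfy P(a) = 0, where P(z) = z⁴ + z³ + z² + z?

2

Evaluate at each of the 2 elements of GF(2):
P(0) = 0 → root; P(1) = 0 → root.
Roots: {0, 1}.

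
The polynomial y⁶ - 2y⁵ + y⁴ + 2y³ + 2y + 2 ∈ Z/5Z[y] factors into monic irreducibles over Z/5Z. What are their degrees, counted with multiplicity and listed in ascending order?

6

Write g(y) = y⁶ - 2y⁵ + y⁴ + 2y³ + 2y + 2.
Roots in Z/5Z: g(0) = 2; g(1) = 1; g(2) = 3; g(3) = 1; g(4) = 2.
Complete factorization: g(y) = (y⁶ - 2y⁵ + y⁴ + 2y³ + 2y + 2).
Factor degrees with multiplicity: 6 = 6.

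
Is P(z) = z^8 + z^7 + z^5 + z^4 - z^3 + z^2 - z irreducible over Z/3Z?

Check for roots in Z/3Z: P(0) = 0 → root; P(1) = 0 → root; P(2) = 0 → root.
P(0) = 0, so (z) divides P(z); P is reducible.

No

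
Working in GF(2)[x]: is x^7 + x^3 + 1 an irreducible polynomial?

Yes

Write h(x) = x^7 + x^3 + 1.
Check for roots in GF(2): h(0) = 1; h(1) = 1.
No roots, so no linear factors.
Monic irreducibles of degree 2 over GF(2): x^2 + x + 1.
None of them divide h (all give nonzero remainder).
Monic irreducibles of degree 3 over GF(2): x^3 + x + 1, x^3 + x^2 + 1.
None of them divide h (all give nonzero remainder).
No irreducible factor of degree ≤ 3 exists, so h is irreducible over GF(2).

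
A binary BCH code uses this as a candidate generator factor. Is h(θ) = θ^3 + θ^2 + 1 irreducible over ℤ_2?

Yes

Check for roots in ℤ_2: h(0) = 1; h(1) = 1.
No roots. A degree-3 polynomial over a field with no linear factor is irreducible.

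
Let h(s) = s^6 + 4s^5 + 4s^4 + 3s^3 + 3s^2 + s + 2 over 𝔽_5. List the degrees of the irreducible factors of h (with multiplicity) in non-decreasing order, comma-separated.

6

Roots in 𝔽_5: h(0) = 2; h(1) = 3; h(2) = 1; h(3) = 3; h(4) = 2.
Complete factorization: h(s) = (s^6 + 4s^5 + 4s^4 + 3s^3 + 3s^2 + s + 2).
Factor degrees with multiplicity: 6 = 6.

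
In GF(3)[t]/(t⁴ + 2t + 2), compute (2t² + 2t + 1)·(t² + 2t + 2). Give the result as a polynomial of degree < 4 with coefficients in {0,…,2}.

Multiply in GF(3)[t]: (2t² + 2t + 1)·(t² + 2t + 2) = 2t⁴ + 2.
Reduce using t⁴ ≡ t + 1 (mod t⁴ + 2t + 2).
Reduced: 2t + 1.

2t + 1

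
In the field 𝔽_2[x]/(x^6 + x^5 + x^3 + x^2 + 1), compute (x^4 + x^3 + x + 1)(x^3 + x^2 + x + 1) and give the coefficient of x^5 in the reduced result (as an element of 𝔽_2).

Multiply in 𝔽_2[x]: (x^4 + x^3 + x + 1)·(x^3 + x^2 + x + 1) = x^7 + x^4 + x^3 + 1.
Reduce using x^6 ≡ x^5 + x^3 + x^2 + 1 (mod x^6 + x^5 + x^3 + x^2 + 1).
Reduced: x^5 + x^3 + x^2 + x.

1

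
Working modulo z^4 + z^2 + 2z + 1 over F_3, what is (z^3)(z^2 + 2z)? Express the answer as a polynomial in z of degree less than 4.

Multiply in F_3[z]: (z^3)·(z^2 + 2z) = z^5 + 2z^4.
Reduce using z^4 ≡ 2z^2 + z + 2 (mod z^4 + z^2 + 2z + 1).
Reduced: 2z^3 + 2z^2 + z + 1.

2z^3 + 2z^2 + z + 1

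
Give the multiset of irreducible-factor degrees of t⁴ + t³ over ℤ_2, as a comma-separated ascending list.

1, 1, 1, 1

Write f(t) = t⁴ + t³.
Roots in ℤ_2: f(0) = 0 → root; f(1) = 0 → root.
Linear factors from roots: (t), (t + 1).
Complete factorization: f(t) = (t + 1)·(t)^3.
Factor degrees with multiplicity: 1 + 1 + 1 + 1 = 4.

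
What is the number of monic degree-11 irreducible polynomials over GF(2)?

186

The number of monic irreducibles of degree 11 over GF(2) is (1/11)·Σ_{d∣11} μ(11/d) 2^d.
Divisors of 11: 1, 11; μ(11/d) for each: -1, 1.
Σ = − 2^1 + 2^11 = 2046.
N = 2046/11 = 186.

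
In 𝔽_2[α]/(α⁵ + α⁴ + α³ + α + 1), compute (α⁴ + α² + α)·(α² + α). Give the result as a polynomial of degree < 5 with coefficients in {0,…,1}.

Multiply in 𝔽_2[α]: (α⁴ + α² + α)·(α² + α) = α⁶ + α⁵ + α⁴ + α².
Reduce using α⁵ ≡ α⁴ + α³ + α + 1 (mod α⁵ + α⁴ + α³ + α + 1).
Reduced: α.

α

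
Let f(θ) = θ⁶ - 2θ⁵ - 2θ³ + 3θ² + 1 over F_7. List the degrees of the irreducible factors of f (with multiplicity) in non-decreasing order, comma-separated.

1, 2, 3

Linear factors from roots: (θ - 3).
Complete factorization: f(θ) = (θ - 3)·(θ² - θ + 3)·(θ³ + 2θ² + 2θ + 3).
Factor degrees with multiplicity: 1 + 2 + 3 = 6.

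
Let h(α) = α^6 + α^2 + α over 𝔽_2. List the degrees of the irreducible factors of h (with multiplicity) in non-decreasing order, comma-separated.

Roots in 𝔽_2: h(0) = 0 → root; h(1) = 1.
Linear factors from roots: (α).
Complete factorization: h(α) = (α)·(α^2 + α + 1)·(α^3 + α^2 + 1).
Factor degrees with multiplicity: 1 + 2 + 3 = 6.

1, 2, 3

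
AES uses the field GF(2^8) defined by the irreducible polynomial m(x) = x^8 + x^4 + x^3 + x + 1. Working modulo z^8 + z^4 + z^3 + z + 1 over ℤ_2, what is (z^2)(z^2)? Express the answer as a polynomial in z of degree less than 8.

Multiply in ℤ_2[z]: (z^2)·(z^2) = z^4.
Reduced: z^4.

z^4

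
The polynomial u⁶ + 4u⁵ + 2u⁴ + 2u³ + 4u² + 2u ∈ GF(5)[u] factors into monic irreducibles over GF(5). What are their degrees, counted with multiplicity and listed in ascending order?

Write h(u) = u⁶ + 4u⁵ + 2u⁴ + 2u³ + 4u² + 2u.
Roots in GF(5): h(0) = 0 → root; h(1) = 0 → root; h(2) = 0 → root; h(3) = 4; h(4) = 4.
Linear factors from roots: (u), (u + 4), (u + 3).
Complete factorization: h(u) = (u)·(u + 3)·(u + 4)^2·(u² + 3u + 4).
Factor degrees with multiplicity: 1 + 1 + 1 + 1 + 2 = 6.

1, 1, 1, 1, 2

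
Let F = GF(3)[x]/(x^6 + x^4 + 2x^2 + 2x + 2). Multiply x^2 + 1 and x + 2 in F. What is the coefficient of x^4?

Multiply in GF(3)[x]: (x^2 + 1)·(x + 2) = x^3 + 2x^2 + x + 2.
Reduced: x^3 + 2x^2 + x + 2.

0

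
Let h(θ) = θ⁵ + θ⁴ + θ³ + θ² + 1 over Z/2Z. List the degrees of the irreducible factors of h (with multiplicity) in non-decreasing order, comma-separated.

5

Roots in Z/2Z: h(0) = 1; h(1) = 1.
Complete factorization: h(θ) = (θ⁵ + θ⁴ + θ³ + θ² + 1).
Factor degrees with multiplicity: 5 = 5.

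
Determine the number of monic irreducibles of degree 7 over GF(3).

By the necklace-counting formula, N_3(7) = (1/7) Σ_{d|7} μ(7/d)·3^d.
Divisors of 7: 1, 7; μ(7/d) for each: -1, 1.
Σ = − 3^1 + 3^7 = 2184.
N = 2184/7 = 312.

312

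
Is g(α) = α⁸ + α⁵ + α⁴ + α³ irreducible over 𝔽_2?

No

Check for roots in 𝔽_2: g(0) = 0 → root; g(1) = 0 → root.
g(0) = 0, so (α) divides g(α); g is reducible.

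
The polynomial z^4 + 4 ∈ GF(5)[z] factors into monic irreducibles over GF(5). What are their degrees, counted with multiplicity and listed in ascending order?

1, 1, 1, 1

Write h(z) = z^4 + 4.
Roots in GF(5): h(0) = 4; h(1) = 0 → root; h(2) = 0 → root; h(3) = 0 → root; h(4) = 0 → root.
Linear factors from roots: (z + 4), (z + 3), (z + 2), (z + 1).
Complete factorization: h(z) = (z + 1)·(z + 2)·(z + 3)·(z + 4).
Factor degrees with multiplicity: 1 + 1 + 1 + 1 = 4.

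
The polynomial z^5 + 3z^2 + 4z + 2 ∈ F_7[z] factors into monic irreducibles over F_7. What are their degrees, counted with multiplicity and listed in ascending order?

1, 4

Write f(z) = z^5 + 3z^2 + 4z + 2.
Linear factors from roots: (z + 1).
Complete factorization: f(z) = (z + 1)·(z^4 + 6z^3 + z^2 + 2z + 2).
Factor degrees with multiplicity: 1 + 4 = 5.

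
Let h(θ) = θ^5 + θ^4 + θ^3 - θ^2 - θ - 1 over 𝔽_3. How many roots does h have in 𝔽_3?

1

Evaluate at each of the 3 elements of 𝔽_3:
h(0) = 2; h(1) = 0 → root; h(2) = 1.
Roots: {1}.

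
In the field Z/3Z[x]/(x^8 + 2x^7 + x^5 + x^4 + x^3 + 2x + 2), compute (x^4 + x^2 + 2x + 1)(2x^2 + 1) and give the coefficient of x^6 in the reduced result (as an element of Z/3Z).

2

Multiply in Z/3Z[x]: (x^4 + x^2 + 2x + 1)·(2x^2 + 1) = 2x^6 + x^3 + 2x + 1.
Reduced: 2x^6 + x^3 + 2x + 1.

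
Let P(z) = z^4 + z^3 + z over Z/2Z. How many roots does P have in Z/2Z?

Evaluate at each of the 2 elements of Z/2Z:
P(0) = 0 → root; P(1) = 1.
Roots: {0}.

1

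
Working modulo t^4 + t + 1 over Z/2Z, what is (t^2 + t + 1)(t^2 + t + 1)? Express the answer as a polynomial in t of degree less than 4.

t^2 + t

Multiply in Z/2Z[t]: (t^2 + t + 1)·(t^2 + t + 1) = t^4 + t^2 + 1.
Reduce using t^4 ≡ t + 1 (mod t^4 + t + 1).
Reduced: t^2 + t.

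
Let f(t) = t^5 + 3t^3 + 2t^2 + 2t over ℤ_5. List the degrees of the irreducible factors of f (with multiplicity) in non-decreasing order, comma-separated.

1, 2, 2

Roots in ℤ_5: f(0) = 0 → root; f(1) = 3; f(2) = 3; f(3) = 3; f(4) = 1.
Linear factors from roots: (t).
Complete factorization: f(t) = (t)·(t^2 + 2t + 3)·(t^2 + 3t + 4).
Factor degrees with multiplicity: 1 + 2 + 2 = 5.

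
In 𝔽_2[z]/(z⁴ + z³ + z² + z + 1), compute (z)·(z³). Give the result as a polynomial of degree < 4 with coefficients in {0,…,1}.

Multiply in 𝔽_2[z]: (z)·(z³) = z⁴.
Reduce using z⁴ ≡ z³ + z² + z + 1 (mod z⁴ + z³ + z² + z + 1).
Reduced: z³ + z² + z + 1.

z^3 + z^2 + z + 1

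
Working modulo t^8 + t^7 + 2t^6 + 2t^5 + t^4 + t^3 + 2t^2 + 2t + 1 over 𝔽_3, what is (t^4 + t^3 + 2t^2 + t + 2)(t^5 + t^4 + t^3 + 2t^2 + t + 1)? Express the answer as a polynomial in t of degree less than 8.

Multiply in 𝔽_3[t]: (t^4 + t^3 + 2t^2 + t + 2)·(t^5 + t^4 + t^3 + 2t^2 + t + 1) = t^9 + 2t^8 + t^7 + 2t^5 + t^3 + t^2 + 2.
Reduce using t^8 ≡ 2t^7 + t^6 + t^5 + 2t^4 + 2t^3 + t^2 + t + 2 (mod t^8 + t^7 + 2t^6 + 2t^5 + t^4 + t^3 + 2t^2 + 2t + 1).
Reduced: t^7 + 2t^6 + 2t^5 + t^4 + t^3 + 1.

t^7 + 2t^6 + 2t^5 + t^4 + t^3 + 1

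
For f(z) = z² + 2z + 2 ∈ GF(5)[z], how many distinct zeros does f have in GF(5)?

2

Evaluate at each of the 5 elements of GF(5):
f(0) = 2; f(1) = 0 → root; f(2) = 0 → root; f(3) = 2; f(4) = 1.
Roots: {1, 2}.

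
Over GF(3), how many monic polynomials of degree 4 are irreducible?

18

Gauss's count: N_{3}(4) = (1/4) Σ_{d|4} μ(4/d)·3^d.
Divisors of 4: 1, 2, 4; μ(4/d) for each: 0, -1, 1.
Σ = − 3^2 + 3^4 = 72.
N = 72/4 = 18.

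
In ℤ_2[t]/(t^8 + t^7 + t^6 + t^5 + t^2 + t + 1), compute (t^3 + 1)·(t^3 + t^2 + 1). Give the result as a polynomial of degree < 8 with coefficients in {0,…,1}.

t^6 + t^5 + t^2 + 1

Multiply in ℤ_2[t]: (t^3 + 1)·(t^3 + t^2 + 1) = t^6 + t^5 + t^2 + 1.
Reduced: t^6 + t^5 + t^2 + 1.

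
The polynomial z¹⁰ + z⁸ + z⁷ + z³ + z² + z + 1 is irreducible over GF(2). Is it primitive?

Write f(z) = z¹⁰ + z⁸ + z⁷ + z³ + z² + z + 1.
|GF(2^10)^×| = 2^10 − 1 = 1023. Prime factorization: 1023 = 3·11·31.
f is primitive ⇔ z has order 1023 in GF(2)[z]/(f), i.e. z^(1023/q) ≠ 1 for each prime q | 1023.
z^(341) mod f = z⁹ + z⁸ + z⁷ + z⁶ + z⁴ + z².
z^(93) mod f = z⁹ + z⁸ + z⁶ + z⁵ + z³ + z.
z^(33) mod f = z⁸ + z⁵ + z⁴ + z³ + z² + z + 1.
None equal 1, so z has full order 1023; f is primitive.

Yes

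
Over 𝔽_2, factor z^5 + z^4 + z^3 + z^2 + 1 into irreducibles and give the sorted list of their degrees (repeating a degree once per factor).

Write g(z) = z^5 + z^4 + z^3 + z^2 + 1.
Roots in 𝔽_2: g(0) = 1; g(1) = 1.
Complete factorization: g(z) = (z^5 + z^4 + z^3 + z^2 + 1).
Factor degrees with multiplicity: 5 = 5.

5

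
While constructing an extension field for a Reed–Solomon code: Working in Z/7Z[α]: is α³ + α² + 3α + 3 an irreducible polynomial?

Write P(α) = α³ + α² + 3α + 3.
Check for roots in Z/7Z: P(0) = 3; P(1) = 1; P(2) = 0 → root; P(3) = 6; P(4) = 4; P(5) = 0 → root; P(6) = 0 → root.
P(2) = 0, so (α − 2) divides P(α); P is reducible.

No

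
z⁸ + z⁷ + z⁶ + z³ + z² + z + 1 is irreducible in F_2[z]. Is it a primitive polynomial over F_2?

Yes

Write f(z) = z⁸ + z⁷ + z⁶ + z³ + z² + z + 1.
|GF(2^8)^×| = 2^8 − 1 = 255. Prime factorization: 255 = 3·5·17.
f is primitive ⇔ z has order 255 in GF(2)[z]/(f), i.e. z^(255/q) ≠ 1 for each prime q | 255.
z^(85) mod f = z⁵ + z⁴ + z³ + z² + 1.
z^(51) mod f = z⁶ + z³.
z^(15) mod f = z⁵ + z⁴ + z³ + z + 1.
None equal 1, so z has full order 255; f is primitive.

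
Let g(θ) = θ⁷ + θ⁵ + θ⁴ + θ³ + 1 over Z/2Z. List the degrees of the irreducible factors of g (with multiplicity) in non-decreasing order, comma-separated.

7

Roots in Z/2Z: g(0) = 1; g(1) = 1.
Complete factorization: g(θ) = (θ⁷ + θ⁵ + θ⁴ + θ³ + 1).
Factor degrees with multiplicity: 7 = 7.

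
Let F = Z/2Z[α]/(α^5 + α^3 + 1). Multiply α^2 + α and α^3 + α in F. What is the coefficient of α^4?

1

Multiply in Z/2Z[α]: (α^2 + α)·(α^3 + α) = α^5 + α^4 + α^3 + α^2.
Reduce using α^5 ≡ α^3 + 1 (mod α^5 + α^3 + 1).
Reduced: α^4 + α^2 + 1.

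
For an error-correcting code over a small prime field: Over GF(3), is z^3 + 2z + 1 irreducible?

Write f(z) = z^3 + 2z + 1.
Check for roots in GF(3): f(0) = 1; f(1) = 1; f(2) = 1.
No roots. A degree-3 polynomial over a field with no linear factor is irreducible.

Yes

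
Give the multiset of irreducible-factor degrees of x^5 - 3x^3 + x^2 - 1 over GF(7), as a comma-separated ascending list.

1, 2, 2

Write g(x) = x^5 - 3x^3 + x^2 - 1.
Linear factors from roots: (x + 3).
Complete factorization: g(x) = (x + 3)·(x^2 - 2x - 2)·(x^2 - x - 1).
Factor degrees with multiplicity: 1 + 2 + 2 = 5.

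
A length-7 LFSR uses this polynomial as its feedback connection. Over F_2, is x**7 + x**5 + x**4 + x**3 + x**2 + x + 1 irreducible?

Write P(x) = x**7 + x**5 + x**4 + x**3 + x**2 + x + 1.
Check for roots in F_2: P(0) = 1; P(1) = 1.
No roots, so no linear factors.
Monic irreducibles of degree 2 over GF(2): x**2 + x + 1.
None of them divide P (all give nonzero remainder).
Monic irreducibles of degree 3 over GF(2): x**3 + x + 1, x**3 + x**2 + 1.
None of them divide P (all give nonzero remainder).
No irreducible factor of degree ≤ 3 exists, so P is irreducible over GF(2).

Yes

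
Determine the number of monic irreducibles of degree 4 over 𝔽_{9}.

x^(9^4) − x is the product of all monic irreducibles of degree dividing 4; Möbius inversion gives N = (1/4) Σ μ(4/d)·9^d.
Divisors of 4: 1, 2, 4; μ(4/d) for each: 0, -1, 1.
Σ = − 9^2 + 9^4 = 6480.
N = 6480/4 = 1620.

1620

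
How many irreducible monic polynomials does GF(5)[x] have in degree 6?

2580

x^(5^6) − x is the product of all monic irreducibles of degree dividing 6; Möbius inversion gives N = (1/6) Σ μ(6/d)·5^d.
Divisors of 6: 1, 2, 3, 6; μ(6/d) for each: 1, -1, -1, 1.
Σ = 5^1 − 5^2 − 5^3 + 5^6 = 15480.
N = 15480/6 = 2580.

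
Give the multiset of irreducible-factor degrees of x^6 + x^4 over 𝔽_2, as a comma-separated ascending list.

Write f(x) = x^6 + x^4.
Roots in 𝔽_2: f(0) = 0 → root; f(1) = 0 → root.
Linear factors from roots: (x), (x + 1).
Complete factorization: f(x) = (x + 1)^2·(x)^4.
Factor degrees with multiplicity: 1 + 1 + 1 + 1 + 1 + 1 = 6.

1, 1, 1, 1, 1, 1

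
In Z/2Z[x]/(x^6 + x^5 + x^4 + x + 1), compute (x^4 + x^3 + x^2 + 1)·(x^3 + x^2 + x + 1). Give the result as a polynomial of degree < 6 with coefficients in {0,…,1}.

x^5 + x^3 + x^2 + x

Multiply in Z/2Z[x]: (x^4 + x^3 + x^2 + 1)·(x^3 + x^2 + x + 1) = x^7 + x^5 + x^4 + x^3 + x + 1.
Reduce using x^6 ≡ x^5 + x^4 + x + 1 (mod x^6 + x^5 + x^4 + x + 1).
Reduced: x^5 + x^3 + x^2 + x.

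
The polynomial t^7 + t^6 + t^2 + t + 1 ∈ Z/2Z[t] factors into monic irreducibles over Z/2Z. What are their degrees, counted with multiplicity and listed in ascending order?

3, 4

Write f(t) = t^7 + t^6 + t^2 + t + 1.
Roots in Z/2Z: f(0) = 1; f(1) = 1.
Complete factorization: f(t) = (t^3 + t^2 + 1)·(t^4 + t + 1).
Factor degrees with multiplicity: 3 + 4 = 7.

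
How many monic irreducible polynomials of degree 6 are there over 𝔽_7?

19544

By the necklace-counting formula, N_7(6) = (1/6) Σ_{d|6} μ(6/d)·7^d.
Divisors of 6: 1, 2, 3, 6; μ(6/d) for each: 1, -1, -1, 1.
Σ = 7^1 − 7^2 − 7^3 + 7^6 = 117264.
N = 117264/6 = 19544.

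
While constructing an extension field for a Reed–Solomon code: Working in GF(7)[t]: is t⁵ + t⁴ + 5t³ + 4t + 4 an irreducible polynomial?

Yes

Write h(t) = t⁵ + t⁴ + 5t³ + 4t + 4.
Check for roots in GF(7): h(0) = 4; h(1) = 1; h(2) = 2; h(3) = 6; h(4) = 3; h(5) = 3; h(6) = 2.
No roots, so no linear factors.
Degree-2 irreducible divisors: test the 21 monic irreducibles of degree 2 over GF(7).
None of them divide h (all give nonzero remainder).
No irreducible factor of degree ≤ 2 exists, so h is irreducible over GF(7).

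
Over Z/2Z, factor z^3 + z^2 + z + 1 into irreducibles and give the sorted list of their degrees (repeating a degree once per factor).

Write g(z) = z^3 + z^2 + z + 1.
Roots in Z/2Z: g(0) = 1; g(1) = 0 → root.
Linear factors from roots: (z + 1).
Complete factorization: g(z) = (z + 1)^3.
Factor degrees with multiplicity: 1 + 1 + 1 = 3.

1, 1, 1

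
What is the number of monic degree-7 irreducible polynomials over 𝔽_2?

18

x^(2^7) − x is the product of all monic irreducibles of degree dividing 7; Möbius inversion gives N = (1/7) Σ μ(7/d)·2^d.
Divisors of 7: 1, 7; μ(7/d) for each: -1, 1.
Σ = − 2^1 + 2^7 = 126.
N = 126/7 = 18.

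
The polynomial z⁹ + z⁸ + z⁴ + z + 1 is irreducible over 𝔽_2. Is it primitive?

Yes

Write f(z) = z⁹ + z⁸ + z⁴ + z + 1.
|GF(2^9)^×| = 2^9 − 1 = 511. Prime factorization: 511 = 7·73.
f is primitive ⇔ z has order 511 in GF(2)[z]/(f), i.e. z^(511/q) ≠ 1 for each prime q | 511.
z^(73) mod f = z⁴ + z³ + z + 1.
z^(7) mod f = z⁷.
None equal 1, so z has full order 511; f is primitive.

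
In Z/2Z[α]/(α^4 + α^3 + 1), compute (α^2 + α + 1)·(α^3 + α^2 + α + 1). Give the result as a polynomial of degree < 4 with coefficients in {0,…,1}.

Multiply in Z/2Z[α]: (α^2 + α + 1)·(α^3 + α^2 + α + 1) = α^5 + α^3 + α^2 + 1.
Reduce using α^4 ≡ α^3 + 1 (mod α^4 + α^3 + 1).
Reduced: α^2 + α.

α^2 + α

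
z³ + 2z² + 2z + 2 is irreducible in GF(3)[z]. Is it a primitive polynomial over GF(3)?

Write f(z) = z³ + 2z² + 2z + 2.
|GF(3^3)^×| = 3^3 − 1 = 26. Prime factorization: 26 = 2·13.
f is primitive ⇔ z has order 26 in GF(3)[z]/(f), i.e. z^(26/q) ≠ 1 for each prime q | 26.
z^(13) mod f = 1
z^(2) mod f = z².
Since z^(13) = 1, the order of z divides 13 < 26; not primitive.

No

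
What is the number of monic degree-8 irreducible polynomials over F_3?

By the necklace-counting formula, N_3(8) = (1/8) Σ_{d|8} μ(8/d)·3^d.
Divisors of 8: 1, 2, 4, 8; μ(8/d) for each: 0, 0, -1, 1.
Σ = − 3^4 + 3^8 = 6480.
N = 6480/8 = 810.

810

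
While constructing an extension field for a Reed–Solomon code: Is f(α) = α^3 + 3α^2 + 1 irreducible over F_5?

Check for roots in F_5: f(0) = 1; f(1) = 0 → root; f(2) = 1; f(3) = 0 → root; f(4) = 3.
f(1) = 0, so (α − 1) divides f(α); f is reducible.

No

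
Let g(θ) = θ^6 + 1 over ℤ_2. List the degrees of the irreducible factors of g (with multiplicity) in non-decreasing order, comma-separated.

Roots in ℤ_2: g(0) = 1; g(1) = 0 → root.
Linear factors from roots: (θ + 1).
Complete factorization: g(θ) = (θ + 1)^2·(θ^2 + θ + 1)^2.
Factor degrees with multiplicity: 1 + 1 + 2 + 2 = 6.

1, 1, 2, 2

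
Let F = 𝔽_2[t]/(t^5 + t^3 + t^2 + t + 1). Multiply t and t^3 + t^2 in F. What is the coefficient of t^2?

Multiply in 𝔽_2[t]: (t)·(t^3 + t^2) = t^4 + t^3.
Reduced: t^4 + t^3.

0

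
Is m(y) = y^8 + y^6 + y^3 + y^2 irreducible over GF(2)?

No

Check for roots in GF(2): m(0) = 0 → root; m(1) = 0 → root.
m(0) = 0, so (y) divides m(y); m is reducible.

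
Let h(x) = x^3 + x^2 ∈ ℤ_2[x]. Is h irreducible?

Check for roots in ℤ_2: h(0) = 0 → root; h(1) = 0 → root.
h(0) = 0, so (x) divides h(x); h is reducible.

No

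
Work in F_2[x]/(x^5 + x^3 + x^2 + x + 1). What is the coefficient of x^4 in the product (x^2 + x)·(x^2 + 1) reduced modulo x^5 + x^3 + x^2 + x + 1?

Multiply in F_2[x]: (x^2 + x)·(x^2 + 1) = x^4 + x^3 + x^2 + x.
Reduced: x^4 + x^3 + x^2 + x.

1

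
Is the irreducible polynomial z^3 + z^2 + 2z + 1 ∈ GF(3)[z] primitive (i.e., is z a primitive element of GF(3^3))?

Write f(z) = z^3 + z^2 + 2z + 1.
|GF(3^3)^×| = 3^3 − 1 = 26. Prime factorization: 26 = 2·13.
f is primitive ⇔ z has order 26 in GF(3)[z]/(f), i.e. z^(26/q) ≠ 1 for each prime q | 26.
z^(13) mod f = 2.
z^(2) mod f = z^2.
None equal 1, so z has full order 26; f is primitive.

Yes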